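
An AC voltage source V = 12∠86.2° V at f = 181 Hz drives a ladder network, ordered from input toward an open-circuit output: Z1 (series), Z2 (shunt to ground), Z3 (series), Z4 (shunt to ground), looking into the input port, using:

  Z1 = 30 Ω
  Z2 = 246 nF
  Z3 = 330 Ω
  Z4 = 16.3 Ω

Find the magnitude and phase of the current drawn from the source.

Step 1 — Angular frequency: ω = 2π·f = 2π·181 = 1137 rad/s.
Step 2 — Component impedances:
  Z1: Z = R = 30 Ω
  Z2: Z = 1/(jωC) = -j/(ω·C) = 0 - j3574 Ω
  Z3: Z = R = 330 Ω
  Z4: Z = R = 16.3 Ω
Step 3 — Ladder network (open output): work backward from the far end, alternating series and parallel combinations. Z_in = 373.1 - j33.24 Ω = 374.6∠-5.1° Ω.
Step 4 — Source phasor: V = 12∠86.2° V = 0.7953 + j11.97 V.
Step 5 — Ohm's law: I = V / Z_total = (0.7953 + j11.97) / (373.1 - j33.24) = -0.0007219 + j0.03203 A.
Step 6 — Convert to polar: |I| = 0.03204 A, ∠I = 91.3°.

I = 0.03204∠91.3° A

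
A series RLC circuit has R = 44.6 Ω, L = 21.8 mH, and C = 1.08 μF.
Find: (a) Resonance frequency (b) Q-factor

Step 1 — Resonance condition Im(Z)=0 gives ω₀ = 1/√(LC).
Step 2 — ω₀ = 1/√(0.0218·1.08e-06) = 6517 rad/s.
Step 3 — f₀ = ω₀/(2π) = 1037 Hz.
Step 4 — Series Q: Q = ω₀L/R = 6517·0.0218/44.6 = 3.186.

(a) f₀ = 1037 Hz  (b) Q = 3.186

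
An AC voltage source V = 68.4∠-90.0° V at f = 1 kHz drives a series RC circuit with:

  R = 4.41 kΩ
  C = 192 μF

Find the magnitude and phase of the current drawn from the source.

Step 1 — Angular frequency: ω = 2π·f = 2π·1000 = 6283 rad/s.
Step 2 — Component impedances:
  R: Z = R = 4410 Ω
  C: Z = 1/(jωC) = -j/(ω·C) = 0 - j0.8289 Ω
Step 3 — Series combination: Z_total = R + C = 4410 - j0.8289 Ω = 4410∠-0.0° Ω.
Step 4 — Source phasor: V = 68.4∠-90.0° V = 0 - j68.4 V.
Step 5 — Ohm's law: I = V / Z_total = (0 - j68.4) / (4410 - j0.8289) = 2.915e-06 - j0.01551 A.
Step 6 — Convert to polar: |I| = 0.01551 A, ∠I = -90.0°.

I = 0.01551∠-90.0° A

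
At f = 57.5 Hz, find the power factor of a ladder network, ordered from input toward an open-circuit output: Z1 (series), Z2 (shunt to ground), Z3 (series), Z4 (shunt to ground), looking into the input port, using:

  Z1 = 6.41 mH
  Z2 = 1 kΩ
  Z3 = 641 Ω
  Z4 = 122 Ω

Step 1 — Angular frequency: ω = 2π·f = 2π·57.5 = 361.3 rad/s.
Step 2 — Component impedances:
  Z1: Z = jωL = j·361.3·0.00641 = 0 + j2.316 Ω
  Z2: Z = R = 1000 Ω
  Z3: Z = R = 641 Ω
  Z4: Z = R = 122 Ω
Step 3 — Ladder network (open output): work backward from the far end, alternating series and parallel combinations. Z_in = 432.8 + j2.316 Ω = 432.8∠0.3° Ω.
Step 4 — Power factor: PF = cos(φ) = Re(Z)/|Z| = 432.8/432.8 = 1.
Step 5 — Type: Im(Z) = 2.316 ⇒ lagging (phase φ = 0.3°).

PF = 1 (lagging, φ = 0.3°)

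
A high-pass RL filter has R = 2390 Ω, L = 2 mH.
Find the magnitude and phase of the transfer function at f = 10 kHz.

Step 1 — Angular frequency: ω = 2π·1e+04 = 6.283e+04 rad/s.
Step 2 — Transfer function: H(jω) = jωL/(R + jωL).
Step 3 — Numerator jωL = j·125.7; denominator R + jωL = 2390 + j125.7.
Step 4 — H = 0.002757 + j0.05243.
Step 5 — Magnitude: |H| = 0.05251 (-25.6 dB); phase: φ = 87.0°.

|H| = 0.05251 (-25.6 dB), φ = 87.0°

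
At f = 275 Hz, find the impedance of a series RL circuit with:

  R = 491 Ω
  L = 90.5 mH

Step 1 — Angular frequency: ω = 2π·f = 2π·275 = 1728 rad/s.
Step 2 — Component impedances:
  R: Z = R = 491 Ω
  L: Z = jωL = j·1728·0.0905 = 0 + j156.4 Ω
Step 3 — Series combination: Z_total = R + L = 491 + j156.4 Ω = 515.3∠17.7° Ω.

Z = 491 + j156.4 Ω = 515.3∠17.7° Ω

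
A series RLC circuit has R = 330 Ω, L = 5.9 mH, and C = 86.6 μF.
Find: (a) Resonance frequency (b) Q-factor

Step 1 — Resonance condition Im(Z)=0 gives ω₀ = 1/√(LC).
Step 2 — ω₀ = 1/√(0.0059·8.66e-05) = 1399 rad/s.
Step 3 — f₀ = ω₀/(2π) = 222.7 Hz.
Step 4 — Series Q: Q = ω₀L/R = 1399·0.0059/330 = 0.02501.

(a) f₀ = 222.7 Hz  (b) Q = 0.02501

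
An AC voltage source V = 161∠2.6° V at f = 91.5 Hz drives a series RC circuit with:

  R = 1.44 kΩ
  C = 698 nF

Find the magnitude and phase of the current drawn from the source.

Step 1 — Angular frequency: ω = 2π·f = 2π·91.5 = 574.9 rad/s.
Step 2 — Component impedances:
  R: Z = R = 1440 Ω
  C: Z = 1/(jωC) = -j/(ω·C) = 0 - j2492 Ω
Step 3 — Series combination: Z_total = R + C = 1440 - j2492 Ω = 2878∠-60.0° Ω.
Step 4 — Source phasor: V = 161∠2.6° V = 160.8 + j7.303 V.
Step 5 — Ohm's law: I = V / Z_total = (160.8 + j7.303) / (1440 - j2492) = 0.02576 + j0.04965 A.
Step 6 — Convert to polar: |I| = 0.05594 A, ∠I = 62.6°.

I = 0.05594∠62.6° A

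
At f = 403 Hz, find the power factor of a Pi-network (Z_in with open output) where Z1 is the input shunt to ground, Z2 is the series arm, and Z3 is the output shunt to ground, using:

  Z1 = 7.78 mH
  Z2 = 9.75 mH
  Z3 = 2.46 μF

Step 1 — Angular frequency: ω = 2π·f = 2π·403 = 2532 rad/s.
Step 2 — Component impedances:
  Z1: Z = jωL = j·2532·0.00778 = 0 + j19.7 Ω
  Z2: Z = jωL = j·2532·0.00975 = 0 + j24.69 Ω
  Z3: Z = 1/(jωC) = -j/(ω·C) = 0 - j160.5 Ω
Step 3 — With open output, the series arm Z2 and the output shunt Z3 appear in series to ground: Z2 + Z3 = 0 - j135.9 Ω.
Step 4 — Parallel with input shunt Z1: Z_in = Z1 || (Z2 + Z3) = 0 + j23.04 Ω = 23.04∠90.0° Ω.
Step 5 — Power factor: PF = cos(φ) = Re(Z)/|Z| = -0/23.04 = -0.
Step 6 — Type: Im(Z) = 23.04 ⇒ lagging (phase φ = 90.0°).

PF = -0 (lagging, φ = 90.0°)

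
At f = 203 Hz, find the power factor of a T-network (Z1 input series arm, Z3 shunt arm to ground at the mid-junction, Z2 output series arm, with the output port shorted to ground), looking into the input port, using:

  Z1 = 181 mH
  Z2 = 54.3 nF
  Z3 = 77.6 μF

Step 1 — Angular frequency: ω = 2π·f = 2π·203 = 1275 rad/s.
Step 2 — Component impedances:
  Z1: Z = jωL = j·1275·0.181 = 0 + j230.9 Ω
  Z2: Z = 1/(jωC) = -j/(ω·C) = 0 - j1.444e+04 Ω
  Z3: Z = 1/(jωC) = -j/(ω·C) = 0 - j10.1 Ω
Step 3 — With the output port shorted to ground, the output series arm Z2 runs from the junction to ground; the shunt arm Z3 also runs from the junction to ground. They appear in parallel: Z3 || Z2 = 0 - j10.1 Ω.
Step 4 — Series with input arm Z1: Z_in = Z1 + (Z3 || Z2) = 0 + j220.8 Ω = 220.8∠90.0° Ω.
Step 5 — Power factor: PF = cos(φ) = Re(Z)/|Z| = 0/220.8 = 0.
Step 6 — Type: Im(Z) = 220.8 ⇒ lagging (phase φ = 90.0°).

PF = 0 (lagging, φ = 90.0°)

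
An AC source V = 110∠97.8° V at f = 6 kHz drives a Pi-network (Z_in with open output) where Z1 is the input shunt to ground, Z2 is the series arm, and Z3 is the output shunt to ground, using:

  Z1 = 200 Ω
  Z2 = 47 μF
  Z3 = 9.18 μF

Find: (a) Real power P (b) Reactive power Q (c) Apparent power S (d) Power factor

Step 1 — Angular frequency: ω = 2π·f = 2π·6000 = 3.77e+04 rad/s.
Step 2 — Component impedances:
  Z1: Z = R = 200 Ω
  Z2: Z = 1/(jωC) = -j/(ω·C) = 0 - j0.5644 Ω
  Z3: Z = 1/(jωC) = -j/(ω·C) = 0 - j2.89 Ω
Step 3 — With open output, the series arm Z2 and the output shunt Z3 appear in series to ground: Z2 + Z3 = 0 - j3.454 Ω.
Step 4 — Parallel with input shunt Z1: Z_in = Z1 || (Z2 + Z3) = 0.05963 - j3.453 Ω = 3.453∠-89.0° Ω.
Step 5 — Source phasor: V = 110∠97.8° V = -14.93 + j109 V.
Step 6 — Current: I = V / Z = -31.63 - j3.777 A = 31.85∠-173.2° A.
Step 7 — Complex power: S = V·I* = 60.5 - j3503 VA.
Step 8 — Real power: P = Re(S) = 60.5 W.
Step 9 — Reactive power: Q = Im(S) = -3503 VAR.
Step 10 — Apparent power: |S| = 3504 VA.
Step 11 — Power factor: PF = P/|S| = 0.01727 (leading).

(a) P = 60.5 W  (b) Q = -3503 VAR  (c) S = 3504 VA  (d) PF = 0.01727 (leading)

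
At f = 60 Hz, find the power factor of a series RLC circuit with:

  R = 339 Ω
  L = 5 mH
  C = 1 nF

Step 1 — Angular frequency: ω = 2π·f = 2π·60 = 377 rad/s.
Step 2 — Component impedances:
  R: Z = R = 339 Ω
  L: Z = jωL = j·377·0.005 = 0 + j1.885 Ω
  C: Z = 1/(jωC) = -j/(ω·C) = 0 - j2.653e+06 Ω
Step 3 — Series combination: Z_total = R + L + C = 339 - j2.653e+06 Ω = 2.653e+06∠-90.0° Ω.
Step 4 — Power factor: PF = cos(φ) = Re(Z)/|Z| = 339/2.653e+06 = 0.0001278.
Step 5 — Type: Im(Z) = -2.653e+06 ⇒ leading (phase φ = -90.0°).

PF = 0.0001278 (leading, φ = -90.0°)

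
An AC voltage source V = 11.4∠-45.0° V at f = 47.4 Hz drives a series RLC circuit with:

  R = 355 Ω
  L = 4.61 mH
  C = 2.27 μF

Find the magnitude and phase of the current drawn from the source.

Step 1 — Angular frequency: ω = 2π·f = 2π·47.4 = 297.8 rad/s.
Step 2 — Component impedances:
  R: Z = R = 355 Ω
  L: Z = jωL = j·297.8·0.00461 = 0 + j1.373 Ω
  C: Z = 1/(jωC) = -j/(ω·C) = 0 - j1479 Ω
Step 3 — Series combination: Z_total = R + L + C = 355 - j1478 Ω = 1520∠-76.5° Ω.
Step 4 — Source phasor: V = 11.4∠-45.0° V = 8.061 - j8.061 V.
Step 5 — Ohm's law: I = V / Z_total = (8.061 - j8.061) / (355 - j1478) = 0.006396 + j0.003918 A.
Step 6 — Convert to polar: |I| = 0.007501 A, ∠I = 31.5°.

I = 0.007501∠31.5° A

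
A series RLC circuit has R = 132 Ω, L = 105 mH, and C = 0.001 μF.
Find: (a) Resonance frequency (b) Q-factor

Step 1 — Resonance condition Im(Z)=0 gives ω₀ = 1/√(LC).
Step 2 — ω₀ = 1/√(0.105·1e-09) = 9.759e+04 rad/s.
Step 3 — f₀ = ω₀/(2π) = 1.553e+04 Hz.
Step 4 — Series Q: Q = ω₀L/R = 9.759e+04·0.105/132 = 77.63.

(a) f₀ = 1.553e+04 Hz  (b) Q = 77.63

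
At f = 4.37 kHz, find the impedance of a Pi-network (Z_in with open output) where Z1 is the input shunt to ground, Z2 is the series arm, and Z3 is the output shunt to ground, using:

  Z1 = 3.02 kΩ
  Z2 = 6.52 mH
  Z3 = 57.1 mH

Step 1 — Angular frequency: ω = 2π·f = 2π·4370 = 2.746e+04 rad/s.
Step 2 — Component impedances:
  Z1: Z = R = 3020 Ω
  Z2: Z = jωL = j·2.746e+04·0.00652 = 0 + j179 Ω
  Z3: Z = jωL = j·2.746e+04·0.0571 = 0 + j1568 Ω
Step 3 — With open output, the series arm Z2 and the output shunt Z3 appear in series to ground: Z2 + Z3 = 0 + j1747 Ω.
Step 4 — Parallel with input shunt Z1: Z_in = Z1 || (Z2 + Z3) = 757.1 + j1309 Ω = 1512∠60.0° Ω.

Z = 757.1 + j1309 Ω = 1512∠60.0° Ω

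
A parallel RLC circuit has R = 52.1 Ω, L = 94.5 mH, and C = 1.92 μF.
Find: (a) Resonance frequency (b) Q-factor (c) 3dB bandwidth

Step 1 — Resonance: ω₀ = 1/√(LC) = 1/√(0.0945·1.92e-06) = 2348 rad/s.
Step 2 — f₀ = ω₀/(2π) = 373.6 Hz.
Step 3 — Parallel Q: Q = R/(ω₀L) = 52.1/(2348·0.0945) = 0.2348.
Step 4 — Bandwidth: Δω = ω₀/Q = 9997 rad/s; BW = Δω/(2π) = 1591 Hz.

(a) f₀ = 373.6 Hz  (b) Q = 0.2348  (c) BW = 1591 Hz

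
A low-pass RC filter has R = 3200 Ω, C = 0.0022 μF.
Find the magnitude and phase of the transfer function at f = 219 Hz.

Step 1 — Angular frequency: ω = 2π·219 = 1376 rad/s.
Step 2 — Transfer function: H(jω) = 1/(1 + jωRC).
Step 3 — Denominator: 1 + jωRC = 1 + j·1376·3200·2.2e-09 = 1 + j0.009687.
Step 4 — H = 0.9999 - j0.009686.
Step 5 — Magnitude: |H| = 1 (-0.0 dB); phase: φ = -0.6°.

|H| = 1 (-0.0 dB), φ = -0.6°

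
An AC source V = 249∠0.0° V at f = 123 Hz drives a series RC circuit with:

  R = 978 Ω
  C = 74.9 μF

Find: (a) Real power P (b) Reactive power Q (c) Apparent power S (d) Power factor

Step 1 — Angular frequency: ω = 2π·f = 2π·123 = 772.8 rad/s.
Step 2 — Component impedances:
  R: Z = R = 978 Ω
  C: Z = 1/(jωC) = -j/(ω·C) = 0 - j17.28 Ω
Step 3 — Series combination: Z_total = R + C = 978 - j17.28 Ω = 978.2∠-1.0° Ω.
Step 4 — Source phasor: V = 249∠0.0° V = 249 V.
Step 5 — Current: I = V / Z = 0.2545 + j0.004496 A = 0.2546∠1.0° A.
Step 6 — Complex power: S = V·I* = 63.38 - j1.119 VA.
Step 7 — Real power: P = Re(S) = 63.38 W.
Step 8 — Reactive power: Q = Im(S) = -1.119 VAR.
Step 9 — Apparent power: |S| = 63.39 VA.
Step 10 — Power factor: PF = P/|S| = 0.9998 (leading).

(a) P = 63.38 W  (b) Q = -1.119 VAR  (c) S = 63.39 VA  (d) PF = 0.9998 (leading)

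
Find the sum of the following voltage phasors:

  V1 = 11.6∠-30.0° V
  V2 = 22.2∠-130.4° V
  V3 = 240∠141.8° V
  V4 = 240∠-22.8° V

Step 1 — Convert each phasor to rectangular form:
  V1 = 11.6·(cos(-30.0°) + j·sin(-30.0°)) = 10.05 - j5.8 V
  V2 = 22.2·(cos(-130.4°) + j·sin(-130.4°)) = -14.39 - j16.91 V
  V3 = 240·(cos(141.8°) + j·sin(141.8°)) = -188.6 + j148.4 V
  V4 = 240·(cos(-22.8°) + j·sin(-22.8°)) = 221.2 - j93 V
Step 2 — Sum components: V_total = 28.3 + j32.71 V.
Step 3 — Convert to polar: |V_total| = 43.25 V, ∠V_total = 49.1°.

V_total = 43.25∠49.1° V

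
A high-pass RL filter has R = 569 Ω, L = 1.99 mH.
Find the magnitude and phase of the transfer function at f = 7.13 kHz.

Step 1 — Angular frequency: ω = 2π·7130 = 4.48e+04 rad/s.
Step 2 — Transfer function: H(jω) = jωL/(R + jωL).
Step 3 — Numerator jωL = j·89.15; denominator R + jωL = 569 + j89.15.
Step 4 — H = 0.02396 + j0.1529.
Step 5 — Magnitude: |H| = 0.1548 (-16.2 dB); phase: φ = 81.1°.

|H| = 0.1548 (-16.2 dB), φ = 81.1°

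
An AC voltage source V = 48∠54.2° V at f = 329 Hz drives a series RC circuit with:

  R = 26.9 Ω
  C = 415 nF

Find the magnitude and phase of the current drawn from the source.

Step 1 — Angular frequency: ω = 2π·f = 2π·329 = 2067 rad/s.
Step 2 — Component impedances:
  R: Z = R = 26.9 Ω
  C: Z = 1/(jωC) = -j/(ω·C) = 0 - j1166 Ω
Step 3 — Series combination: Z_total = R + C = 26.9 - j1166 Ω = 1166∠-88.7° Ω.
Step 4 — Source phasor: V = 48∠54.2° V = 28.08 + j38.93 V.
Step 5 — Ohm's law: I = V / Z_total = (28.08 + j38.93) / (26.9 - j1166) = -0.03282 + j0.02484 A.
Step 6 — Convert to polar: |I| = 0.04117 A, ∠I = 142.9°.

I = 0.04117∠142.9° A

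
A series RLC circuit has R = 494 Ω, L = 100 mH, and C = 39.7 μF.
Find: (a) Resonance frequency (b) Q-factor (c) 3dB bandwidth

Step 1 — Resonance condition Im(Z)=0 gives ω₀ = 1/√(LC).
Step 2 — ω₀ = 1/√(0.1·3.97e-05) = 501.9 rad/s.
Step 3 — f₀ = ω₀/(2π) = 79.88 Hz.
Step 4 — Series Q: Q = ω₀L/R = 501.9·0.1/494 = 0.1016.
Step 5 — 3dB bandwidth: Δω = ω₀/Q = 4940 rad/s; BW = Δω/(2π) = 786.2 Hz.

(a) f₀ = 79.88 Hz  (b) Q = 0.1016  (c) BW = 786.2 Hz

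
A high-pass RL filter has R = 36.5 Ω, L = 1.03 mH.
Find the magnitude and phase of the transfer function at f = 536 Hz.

Step 1 — Angular frequency: ω = 2π·536 = 3368 rad/s.
Step 2 — Transfer function: H(jω) = jωL/(R + jωL).
Step 3 — Numerator jωL = j·3.469; denominator R + jωL = 36.5 + j3.469.
Step 4 — H = 0.008951 + j0.09419.
Step 5 — Magnitude: |H| = 0.09461 (-20.5 dB); phase: φ = 84.6°.

|H| = 0.09461 (-20.5 dB), φ = 84.6°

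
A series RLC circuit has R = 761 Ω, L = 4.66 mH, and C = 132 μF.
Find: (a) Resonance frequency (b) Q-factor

Step 1 — Resonance condition Im(Z)=0 gives ω₀ = 1/√(LC).
Step 2 — ω₀ = 1/√(0.00466·0.000132) = 1275 rad/s.
Step 3 — f₀ = ω₀/(2π) = 202.9 Hz.
Step 4 — Series Q: Q = ω₀L/R = 1275·0.00466/761 = 0.007808.

(a) f₀ = 202.9 Hz  (b) Q = 0.007808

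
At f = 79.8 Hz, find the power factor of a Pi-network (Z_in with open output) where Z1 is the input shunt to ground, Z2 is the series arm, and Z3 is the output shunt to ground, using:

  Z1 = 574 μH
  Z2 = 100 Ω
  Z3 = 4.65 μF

Step 1 — Angular frequency: ω = 2π·f = 2π·79.8 = 501.4 rad/s.
Step 2 — Component impedances:
  Z1: Z = jωL = j·501.4·0.000574 = 0 + j0.2878 Ω
  Z2: Z = R = 100 Ω
  Z3: Z = 1/(jωC) = -j/(ω·C) = 0 - j428.9 Ω
Step 3 — With open output, the series arm Z2 and the output shunt Z3 appear in series to ground: Z2 + Z3 = 100 - j428.9 Ω.
Step 4 — Parallel with input shunt Z1: Z_in = Z1 || (Z2 + Z3) = 4.276e-05 + j0.288 Ω = 0.288∠90.0° Ω.
Step 5 — Power factor: PF = cos(φ) = Re(Z)/|Z| = 4.276e-05/0.288 = 0.0001485.
Step 6 — Type: Im(Z) = 0.288 ⇒ lagging (phase φ = 90.0°).

PF = 0.0001485 (lagging, φ = 90.0°)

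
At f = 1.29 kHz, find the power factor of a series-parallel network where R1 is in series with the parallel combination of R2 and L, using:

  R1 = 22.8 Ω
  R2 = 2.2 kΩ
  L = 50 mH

Step 1 — Angular frequency: ω = 2π·f = 2π·1290 = 8105 rad/s.
Step 2 — Component impedances:
  R1: Z = R = 22.8 Ω
  R2: Z = R = 2200 Ω
  L: Z = jωL = j·8105·0.05 = 0 + j405.3 Ω
Step 3 — Parallel branch: R2 || L = 1/(1/R2 + 1/L) = 72.2 + j392 Ω.
Step 4 — Series with R1: Z_total = R1 + (R2 || L) = 95 + j392 Ω = 403.3∠76.4° Ω.
Step 5 — Power factor: PF = cos(φ) = Re(Z)/|Z| = 95/403.3 = 0.2356.
Step 6 — Type: Im(Z) = 392 ⇒ lagging (phase φ = 76.4°).

PF = 0.2356 (lagging, φ = 76.4°)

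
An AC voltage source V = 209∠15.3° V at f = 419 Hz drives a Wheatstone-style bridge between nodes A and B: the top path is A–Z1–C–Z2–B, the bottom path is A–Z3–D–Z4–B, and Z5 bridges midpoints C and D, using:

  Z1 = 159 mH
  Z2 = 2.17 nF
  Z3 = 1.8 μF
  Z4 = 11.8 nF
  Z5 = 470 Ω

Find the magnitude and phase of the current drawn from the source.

Step 1 — Angular frequency: ω = 2π·f = 2π·419 = 2633 rad/s.
Step 2 — Component impedances:
  Z1: Z = jωL = j·2633·0.159 = 0 + j418.6 Ω
  Z2: Z = 1/(jωC) = -j/(ω·C) = 0 - j1.75e+05 Ω
  Z3: Z = 1/(jωC) = -j/(ω·C) = 0 - j211 Ω
  Z4: Z = 1/(jωC) = -j/(ω·C) = 0 - j3.219e+04 Ω
  Z5: Z = R = 470 Ω
Step 3 — Bridge requires nodal analysis (the Z5 bridge couples midpoints C and D, so the two paths cannot be reduced to a simple series/parallel combination). Setting node B to ground and injecting 1 A at node A, the 3-node admittance system at A, C, D solves to V_A = Z_AB = 105.5 - j2.738e+04 Ω = 2.738e+04∠-89.8° Ω.
Step 4 — Source phasor: V = 209∠15.3° V = 201.6 + j55.15 V.
Step 5 — Ohm's law: I = V / Z_total = (201.6 + j55.15) / (105.5 - j2.738e+04) = -0.001986 + j0.007371 A.
Step 6 — Convert to polar: |I| = 0.007634 A, ∠I = 105.1°.

I = 0.007634∠105.1° A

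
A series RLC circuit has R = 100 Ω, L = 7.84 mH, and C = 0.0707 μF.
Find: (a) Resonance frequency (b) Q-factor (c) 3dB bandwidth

Step 1 — Resonance condition Im(Z)=0 gives ω₀ = 1/√(LC).
Step 2 — ω₀ = 1/√(0.00784·7.07e-08) = 4.247e+04 rad/s.
Step 3 — f₀ = ω₀/(2π) = 6760 Hz.
Step 4 — Series Q: Q = ω₀L/R = 4.247e+04·0.00784/100 = 3.33.
Step 5 — 3dB bandwidth: Δω = ω₀/Q = 1.276e+04 rad/s; BW = Δω/(2π) = 2030 Hz.

(a) f₀ = 6760 Hz  (b) Q = 3.33  (c) BW = 2030 Hz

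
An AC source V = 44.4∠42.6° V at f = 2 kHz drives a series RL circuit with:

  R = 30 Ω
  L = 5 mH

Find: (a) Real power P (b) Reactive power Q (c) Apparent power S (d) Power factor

Step 1 — Angular frequency: ω = 2π·f = 2π·2000 = 1.257e+04 rad/s.
Step 2 — Component impedances:
  R: Z = R = 30 Ω
  L: Z = jωL = j·1.257e+04·0.005 = 0 + j62.83 Ω
Step 3 — Series combination: Z_total = R + L = 30 + j62.83 Ω = 69.63∠64.5° Ω.
Step 4 — Source phasor: V = 44.4∠42.6° V = 32.68 + j30.05 V.
Step 5 — Current: I = V / Z = 0.5918 - j0.2376 A = 0.6377∠-21.9° A.
Step 6 — Complex power: S = V·I* = 12.2 + j25.55 VA.
Step 7 — Real power: P = Re(S) = 12.2 W.
Step 8 — Reactive power: Q = Im(S) = 25.55 VAR.
Step 9 — Apparent power: |S| = 28.31 VA.
Step 10 — Power factor: PF = P/|S| = 0.4309 (lagging).

(a) P = 12.2 W  (b) Q = 25.55 VAR  (c) S = 28.31 VA  (d) PF = 0.4309 (lagging)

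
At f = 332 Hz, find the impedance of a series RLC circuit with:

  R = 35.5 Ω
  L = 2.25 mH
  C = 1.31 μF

Step 1 — Angular frequency: ω = 2π·f = 2π·332 = 2086 rad/s.
Step 2 — Component impedances:
  R: Z = R = 35.5 Ω
  L: Z = jωL = j·2086·0.00225 = 0 + j4.694 Ω
  C: Z = 1/(jωC) = -j/(ω·C) = 0 - j365.9 Ω
Step 3 — Series combination: Z_total = R + L + C = 35.5 - j361.2 Ω = 363∠-84.4° Ω.

Z = 35.5 - j361.2 Ω = 363∠-84.4° Ω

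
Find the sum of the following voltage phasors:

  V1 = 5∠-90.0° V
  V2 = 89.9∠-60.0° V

Step 1 — Convert each phasor to rectangular form:
  V1 = 5·(cos(-90.0°) + j·sin(-90.0°)) = 0 - j5 V
  V2 = 89.9·(cos(-60.0°) + j·sin(-60.0°)) = 44.95 - j77.86 V
Step 2 — Sum components: V_total = 44.95 - j82.86 V.
Step 3 — Convert to polar: |V_total| = 94.26 V, ∠V_total = -61.5°.

V_total = 94.26∠-61.5° V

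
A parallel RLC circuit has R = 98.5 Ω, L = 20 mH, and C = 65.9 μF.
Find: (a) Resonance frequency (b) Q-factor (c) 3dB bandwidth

Step 1 — Resonance: ω₀ = 1/√(LC) = 1/√(0.02·6.59e-05) = 871 rad/s.
Step 2 — f₀ = ω₀/(2π) = 138.6 Hz.
Step 3 — Parallel Q: Q = R/(ω₀L) = 98.5/(871·0.02) = 5.654.
Step 4 — Bandwidth: Δω = ω₀/Q = 154.1 rad/s; BW = Δω/(2π) = 24.52 Hz.

(a) f₀ = 138.6 Hz  (b) Q = 5.654  (c) BW = 24.52 Hz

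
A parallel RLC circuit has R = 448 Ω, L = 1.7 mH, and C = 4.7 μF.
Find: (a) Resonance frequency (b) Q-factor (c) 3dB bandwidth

Step 1 — Resonance: ω₀ = 1/√(LC) = 1/√(0.0017·4.7e-06) = 1.119e+04 rad/s.
Step 2 — f₀ = ω₀/(2π) = 1781 Hz.
Step 3 — Parallel Q: Q = R/(ω₀L) = 448/(1.119e+04·0.0017) = 23.56.
Step 4 — Bandwidth: Δω = ω₀/Q = 474.9 rad/s; BW = Δω/(2π) = 75.59 Hz.

(a) f₀ = 1781 Hz  (b) Q = 23.56  (c) BW = 75.59 Hz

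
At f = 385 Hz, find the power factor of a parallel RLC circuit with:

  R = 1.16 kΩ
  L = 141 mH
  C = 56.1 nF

Step 1 — Angular frequency: ω = 2π·f = 2π·385 = 2419 rad/s.
Step 2 — Component impedances:
  R: Z = R = 1160 Ω
  L: Z = jωL = j·2419·0.141 = 0 + j341.1 Ω
  C: Z = 1/(jωC) = -j/(ω·C) = 0 - j7369 Ω
Step 3 — Parallel combination: 1/Z_total = 1/R + 1/L + 1/C; Z_total = 100.7 + j326.6 Ω = 341.8∠72.9° Ω.
Step 4 — Power factor: PF = cos(φ) = Re(Z)/|Z| = 100.7/341.8 = 0.2946.
Step 5 — Type: Im(Z) = 326.6 ⇒ lagging (phase φ = 72.9°).

PF = 0.2946 (lagging, φ = 72.9°)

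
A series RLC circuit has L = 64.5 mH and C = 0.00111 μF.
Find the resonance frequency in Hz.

Step 1 — Resonance condition Im(Z)=0 gives ω₀ = 1/√(LC).
Step 2 — ω₀ = 1/√(0.0645·1.11e-09) = 1.182e+05 rad/s.
Step 3 — f₀ = ω₀/(2π) = 1.881e+04 Hz.

f₀ = 1.881e+04 Hz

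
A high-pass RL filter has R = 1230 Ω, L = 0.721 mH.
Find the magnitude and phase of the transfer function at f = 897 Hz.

Step 1 — Angular frequency: ω = 2π·897 = 5636 rad/s.
Step 2 — Transfer function: H(jω) = jωL/(R + jωL).
Step 3 — Numerator jωL = j·4.064; denominator R + jωL = 1230 + j4.064.
Step 4 — H = 1.091e-05 + j0.003304.
Step 5 — Magnitude: |H| = 0.003304 (-49.6 dB); phase: φ = 89.8°.

|H| = 0.003304 (-49.6 dB), φ = 89.8°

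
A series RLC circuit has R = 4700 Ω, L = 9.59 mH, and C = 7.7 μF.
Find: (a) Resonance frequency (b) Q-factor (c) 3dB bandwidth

Step 1 — Resonance condition Im(Z)=0 gives ω₀ = 1/√(LC).
Step 2 — ω₀ = 1/√(0.00959·7.7e-06) = 3680 rad/s.
Step 3 — f₀ = ω₀/(2π) = 585.7 Hz.
Step 4 — Series Q: Q = ω₀L/R = 3680·0.00959/4700 = 0.007509.
Step 5 — 3dB bandwidth: Δω = ω₀/Q = 4.901e+05 rad/s; BW = Δω/(2π) = 7.8e+04 Hz.

(a) f₀ = 585.7 Hz  (b) Q = 0.007509  (c) BW = 7.8e+04 Hz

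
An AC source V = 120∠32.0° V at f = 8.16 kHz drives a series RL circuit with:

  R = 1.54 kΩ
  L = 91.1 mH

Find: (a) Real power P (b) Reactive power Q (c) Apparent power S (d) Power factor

Step 1 — Angular frequency: ω = 2π·f = 2π·8160 = 5.127e+04 rad/s.
Step 2 — Component impedances:
  R: Z = R = 1540 Ω
  L: Z = jωL = j·5.127e+04·0.0911 = 0 + j4671 Ω
Step 3 — Series combination: Z_total = R + L = 1540 + j4671 Ω = 4918∠71.8° Ω.
Step 4 — Source phasor: V = 120∠32.0° V = 101.8 + j63.59 V.
Step 5 — Current: I = V / Z = 0.01876 - j0.0156 A = 0.0244∠-39.8° A.
Step 6 — Complex power: S = V·I* = 0.9168 + j2.781 VA.
Step 7 — Real power: P = Re(S) = 0.9168 W.
Step 8 — Reactive power: Q = Im(S) = 2.781 VAR.
Step 9 — Apparent power: |S| = 2.928 VA.
Step 10 — Power factor: PF = P/|S| = 0.3131 (lagging).

(a) P = 0.9168 W  (b) Q = 2.781 VAR  (c) S = 2.928 VA  (d) PF = 0.3131 (lagging)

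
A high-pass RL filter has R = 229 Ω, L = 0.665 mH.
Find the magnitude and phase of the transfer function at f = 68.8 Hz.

Step 1 — Angular frequency: ω = 2π·68.8 = 432.3 rad/s.
Step 2 — Transfer function: H(jω) = jωL/(R + jωL).
Step 3 — Numerator jωL = j·0.2875; denominator R + jωL = 229 + j0.2875.
Step 4 — H = 1.576e-06 + j0.001255.
Step 5 — Magnitude: |H| = 0.001255 (-58.0 dB); phase: φ = 89.9°.

|H| = 0.001255 (-58.0 dB), φ = 89.9°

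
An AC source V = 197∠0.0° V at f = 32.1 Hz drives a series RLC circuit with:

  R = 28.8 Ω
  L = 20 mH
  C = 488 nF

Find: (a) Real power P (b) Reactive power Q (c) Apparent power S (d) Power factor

Step 1 — Angular frequency: ω = 2π·f = 2π·32.1 = 201.7 rad/s.
Step 2 — Component impedances:
  R: Z = R = 28.8 Ω
  L: Z = jωL = j·201.7·0.02 = 0 + j4.034 Ω
  C: Z = 1/(jωC) = -j/(ω·C) = 0 - j1.016e+04 Ω
Step 3 — Series combination: Z_total = R + L + C = 28.8 - j1.016e+04 Ω = 1.016e+04∠-89.8° Ω.
Step 4 — Source phasor: V = 197∠0.0° V = 197 V.
Step 5 — Current: I = V / Z = 5.501e-05 + j0.0194 A = 0.0194∠89.8° A.
Step 6 — Complex power: S = V·I* = 0.01084 - j3.821 VA.
Step 7 — Real power: P = Re(S) = 0.01084 W.
Step 8 — Reactive power: Q = Im(S) = -3.821 VAR.
Step 9 — Apparent power: |S| = 3.821 VA.
Step 10 — Power factor: PF = P/|S| = 0.002836 (leading).

(a) P = 0.01084 W  (b) Q = -3.821 VAR  (c) S = 3.821 VA  (d) PF = 0.002836 (leading)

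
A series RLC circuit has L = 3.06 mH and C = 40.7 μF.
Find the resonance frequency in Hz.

Step 1 — Resonance condition Im(Z)=0 gives ω₀ = 1/√(LC).
Step 2 — ω₀ = 1/√(0.00306·4.07e-05) = 2834 rad/s.
Step 3 — f₀ = ω₀/(2π) = 451 Hz.

f₀ = 451 Hz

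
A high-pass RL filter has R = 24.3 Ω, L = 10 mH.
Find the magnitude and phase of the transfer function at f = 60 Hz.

Step 1 — Angular frequency: ω = 2π·60 = 377 rad/s.
Step 2 — Transfer function: H(jω) = jωL/(R + jωL).
Step 3 — Numerator jωL = j·3.77; denominator R + jωL = 24.3 + j3.77.
Step 4 — H = 0.0235 + j0.1515.
Step 5 — Magnitude: |H| = 0.1533 (-16.3 dB); phase: φ = 81.2°.

|H| = 0.1533 (-16.3 dB), φ = 81.2°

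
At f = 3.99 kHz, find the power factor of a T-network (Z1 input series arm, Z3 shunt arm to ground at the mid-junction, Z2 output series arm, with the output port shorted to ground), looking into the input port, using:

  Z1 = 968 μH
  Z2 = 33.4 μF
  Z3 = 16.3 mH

Step 1 — Angular frequency: ω = 2π·f = 2π·3990 = 2.507e+04 rad/s.
Step 2 — Component impedances:
  Z1: Z = jωL = j·2.507e+04·0.000968 = 0 + j24.27 Ω
  Z2: Z = 1/(jωC) = -j/(ω·C) = 0 - j1.194 Ω
  Z3: Z = jωL = j·2.507e+04·0.0163 = 0 + j408.6 Ω
Step 3 — With the output port shorted to ground, the output series arm Z2 runs from the junction to ground; the shunt arm Z3 also runs from the junction to ground. They appear in parallel: Z3 || Z2 = 0 - j1.198 Ω.
Step 4 — Series with input arm Z1: Z_in = Z1 + (Z3 || Z2) = 0 + j23.07 Ω = 23.07∠90.0° Ω.
Step 5 — Power factor: PF = cos(φ) = Re(Z)/|Z| = 0/23.07 = 0.
Step 6 — Type: Im(Z) = 23.07 ⇒ lagging (phase φ = 90.0°).

PF = 0 (lagging, φ = 90.0°)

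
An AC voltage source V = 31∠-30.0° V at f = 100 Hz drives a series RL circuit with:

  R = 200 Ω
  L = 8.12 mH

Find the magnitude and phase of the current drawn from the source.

Step 1 — Angular frequency: ω = 2π·f = 2π·100 = 628.3 rad/s.
Step 2 — Component impedances:
  R: Z = R = 200 Ω
  L: Z = jωL = j·628.3·0.00812 = 0 + j5.102 Ω
Step 3 — Series combination: Z_total = R + L = 200 + j5.102 Ω = 200.1∠1.5° Ω.
Step 4 — Source phasor: V = 31∠-30.0° V = 26.85 - j15.5 V.
Step 5 — Ohm's law: I = V / Z_total = (26.85 - j15.5) / (200 + j5.102) = 0.1322 - j0.08087 A.
Step 6 — Convert to polar: |I| = 0.1549 A, ∠I = -31.5°.

I = 0.1549∠-31.5° A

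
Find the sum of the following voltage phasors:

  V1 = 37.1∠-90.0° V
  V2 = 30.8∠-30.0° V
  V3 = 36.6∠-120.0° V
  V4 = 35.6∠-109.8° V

Step 1 — Convert each phasor to rectangular form:
  V1 = 37.1·(cos(-90.0°) + j·sin(-90.0°)) = 0 - j37.1 V
  V2 = 30.8·(cos(-30.0°) + j·sin(-30.0°)) = 26.67 - j15.4 V
  V3 = 36.6·(cos(-120.0°) + j·sin(-120.0°)) = -18.3 - j31.7 V
  V4 = 35.6·(cos(-109.8°) + j·sin(-109.8°)) = -12.06 - j33.5 V
Step 2 — Sum components: V_total = -3.685 - j117.7 V.
Step 3 — Convert to polar: |V_total| = 117.7 V, ∠V_total = -91.8°.

V_total = 117.7∠-91.8° V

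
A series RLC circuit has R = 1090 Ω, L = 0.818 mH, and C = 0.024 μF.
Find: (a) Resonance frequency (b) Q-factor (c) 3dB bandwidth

Step 1 — Resonance condition Im(Z)=0 gives ω₀ = 1/√(LC).
Step 2 — ω₀ = 1/√(0.000818·2.4e-08) = 2.257e+05 rad/s.
Step 3 — f₀ = ω₀/(2π) = 3.592e+04 Hz.
Step 4 — Series Q: Q = ω₀L/R = 2.257e+05·0.000818/1090 = 0.1694.
Step 5 — 3dB bandwidth: Δω = ω₀/Q = 1.333e+06 rad/s; BW = Δω/(2π) = 2.121e+05 Hz.

(a) f₀ = 3.592e+04 Hz  (b) Q = 0.1694  (c) BW = 2.121e+05 Hz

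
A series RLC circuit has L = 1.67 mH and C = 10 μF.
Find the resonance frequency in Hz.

Step 1 — Resonance condition Im(Z)=0 gives ω₀ = 1/√(LC).
Step 2 — ω₀ = 1/√(0.00167·1e-05) = 7738 rad/s.
Step 3 — f₀ = ω₀/(2π) = 1232 Hz.

f₀ = 1232 Hz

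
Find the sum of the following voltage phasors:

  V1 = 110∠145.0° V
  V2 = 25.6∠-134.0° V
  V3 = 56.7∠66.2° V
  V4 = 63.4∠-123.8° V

Step 1 — Convert each phasor to rectangular form:
  V1 = 110·(cos(145.0°) + j·sin(145.0°)) = -90.11 + j63.09 V
  V2 = 25.6·(cos(-134.0°) + j·sin(-134.0°)) = -17.78 - j18.42 V
  V3 = 56.7·(cos(66.2°) + j·sin(66.2°)) = 22.88 + j51.88 V
  V4 = 63.4·(cos(-123.8°) + j·sin(-123.8°)) = -35.27 - j52.68 V
Step 2 — Sum components: V_total = -120.3 + j43.87 V.
Step 3 — Convert to polar: |V_total| = 128 V, ∠V_total = 160.0°.

V_total = 128∠160.0° V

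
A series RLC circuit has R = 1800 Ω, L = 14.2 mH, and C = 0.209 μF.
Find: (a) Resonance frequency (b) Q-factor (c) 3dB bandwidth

Step 1 — Resonance condition Im(Z)=0 gives ω₀ = 1/√(LC).
Step 2 — ω₀ = 1/√(0.0142·2.09e-07) = 1.836e+04 rad/s.
Step 3 — f₀ = ω₀/(2π) = 2921 Hz.
Step 4 — Series Q: Q = ω₀L/R = 1.836e+04·0.0142/1800 = 0.1448.
Step 5 — 3dB bandwidth: Δω = ω₀/Q = 1.268e+05 rad/s; BW = Δω/(2π) = 2.017e+04 Hz.

(a) f₀ = 2921 Hz  (b) Q = 0.1448  (c) BW = 2.017e+04 Hz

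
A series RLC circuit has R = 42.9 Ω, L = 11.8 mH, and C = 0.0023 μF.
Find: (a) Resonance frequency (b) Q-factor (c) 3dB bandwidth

Step 1 — Resonance: ω₀ = 1/√(LC) = 1/√(0.0118·2.3e-09) = 1.92e+05 rad/s.
Step 2 — f₀ = ω₀/(2π) = 3.055e+04 Hz.
Step 3 — Series Q: Q = ω₀L/R = 1.92e+05·0.0118/42.9 = 52.8.
Step 4 — Bandwidth: Δω = ω₀/Q = 3636 rad/s; BW = Δω/(2π) = 578.6 Hz.

(a) f₀ = 3.055e+04 Hz  (b) Q = 52.8  (c) BW = 578.6 Hz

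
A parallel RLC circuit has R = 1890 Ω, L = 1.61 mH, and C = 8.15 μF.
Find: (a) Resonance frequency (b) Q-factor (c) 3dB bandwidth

Step 1 — Resonance: ω₀ = 1/√(LC) = 1/√(0.00161·8.15e-06) = 8730 rad/s.
Step 2 — f₀ = ω₀/(2π) = 1389 Hz.
Step 3 — Parallel Q: Q = R/(ω₀L) = 1890/(8730·0.00161) = 134.5.
Step 4 — Bandwidth: Δω = ω₀/Q = 64.92 rad/s; BW = Δω/(2π) = 10.33 Hz.

(a) f₀ = 1389 Hz  (b) Q = 134.5  (c) BW = 10.33 Hz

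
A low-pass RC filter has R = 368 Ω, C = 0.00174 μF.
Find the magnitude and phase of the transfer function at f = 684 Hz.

Step 1 — Angular frequency: ω = 2π·684 = 4298 rad/s.
Step 2 — Transfer function: H(jω) = 1/(1 + jωRC).
Step 3 — Denominator: 1 + jωRC = 1 + j·4298·368·1.74e-09 = 1 + j0.002752.
Step 4 — H = 1 - j0.002752.
Step 5 — Magnitude: |H| = 1 (-0.0 dB); phase: φ = -0.2°.

|H| = 1 (-0.0 dB), φ = -0.2°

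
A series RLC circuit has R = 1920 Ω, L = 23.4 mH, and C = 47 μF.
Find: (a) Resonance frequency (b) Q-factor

Step 1 — Resonance condition Im(Z)=0 gives ω₀ = 1/√(LC).
Step 2 — ω₀ = 1/√(0.0234·4.7e-05) = 953.5 rad/s.
Step 3 — f₀ = ω₀/(2π) = 151.8 Hz.
Step 4 — Series Q: Q = ω₀L/R = 953.5·0.0234/1920 = 0.01162.

(a) f₀ = 151.8 Hz  (b) Q = 0.01162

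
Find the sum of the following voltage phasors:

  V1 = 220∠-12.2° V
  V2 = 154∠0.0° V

Step 1 — Convert each phasor to rectangular form:
  V1 = 220·(cos(-12.2°) + j·sin(-12.2°)) = 215 - j46.49 V
  V2 = 154·(cos(0.0°) + j·sin(0.0°)) = 154 V
Step 2 — Sum components: V_total = 369 - j46.49 V.
Step 3 — Convert to polar: |V_total| = 371.9 V, ∠V_total = -7.2°.

V_total = 371.9∠-7.2° V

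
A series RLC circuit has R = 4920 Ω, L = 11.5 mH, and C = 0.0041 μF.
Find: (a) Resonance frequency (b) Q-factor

Step 1 — Resonance condition Im(Z)=0 gives ω₀ = 1/√(LC).
Step 2 — ω₀ = 1/√(0.0115·4.1e-09) = 1.456e+05 rad/s.
Step 3 — f₀ = ω₀/(2π) = 2.318e+04 Hz.
Step 4 — Series Q: Q = ω₀L/R = 1.456e+05·0.0115/4920 = 0.3404.

(a) f₀ = 2.318e+04 Hz  (b) Q = 0.3404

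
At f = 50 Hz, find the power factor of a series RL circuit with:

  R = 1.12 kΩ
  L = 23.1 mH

Step 1 — Angular frequency: ω = 2π·f = 2π·50 = 314.2 rad/s.
Step 2 — Component impedances:
  R: Z = R = 1120 Ω
  L: Z = jωL = j·314.2·0.0231 = 0 + j7.257 Ω
Step 3 — Series combination: Z_total = R + L = 1120 + j7.257 Ω = 1120∠0.4° Ω.
Step 4 — Power factor: PF = cos(φ) = Re(Z)/|Z| = 1120/1120 = 1.
Step 5 — Type: Im(Z) = 7.257 ⇒ lagging (phase φ = 0.4°).

PF = 1 (lagging, φ = 0.4°)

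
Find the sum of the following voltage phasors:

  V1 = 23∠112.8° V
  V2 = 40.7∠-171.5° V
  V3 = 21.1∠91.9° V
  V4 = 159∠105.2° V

Step 1 — Convert each phasor to rectangular form:
  V1 = 23·(cos(112.8°) + j·sin(112.8°)) = -8.913 + j21.2 V
  V2 = 40.7·(cos(-171.5°) + j·sin(-171.5°)) = -40.25 - j6.016 V
  V3 = 21.1·(cos(91.9°) + j·sin(91.9°)) = -0.6996 + j21.09 V
  V4 = 159·(cos(105.2°) + j·sin(105.2°)) = -41.69 + j153.4 V
Step 2 — Sum components: V_total = -91.55 + j189.7 V.
Step 3 — Convert to polar: |V_total| = 210.6 V, ∠V_total = 115.8°.

V_total = 210.6∠115.8° V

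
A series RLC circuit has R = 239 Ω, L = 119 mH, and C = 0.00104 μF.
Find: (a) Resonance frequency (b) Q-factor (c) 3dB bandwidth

Step 1 — Resonance condition Im(Z)=0 gives ω₀ = 1/√(LC).
Step 2 — ω₀ = 1/√(0.119·1.04e-09) = 8.989e+04 rad/s.
Step 3 — f₀ = ω₀/(2π) = 1.431e+04 Hz.
Step 4 — Series Q: Q = ω₀L/R = 8.989e+04·0.119/239 = 44.76.
Step 5 — 3dB bandwidth: Δω = ω₀/Q = 2008 rad/s; BW = Δω/(2π) = 319.6 Hz.

(a) f₀ = 1.431e+04 Hz  (b) Q = 44.76  (c) BW = 319.6 Hz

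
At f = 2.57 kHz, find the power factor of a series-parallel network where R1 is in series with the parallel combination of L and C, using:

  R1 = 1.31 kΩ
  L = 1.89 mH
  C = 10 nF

Step 1 — Angular frequency: ω = 2π·f = 2π·2570 = 1.615e+04 rad/s.
Step 2 — Component impedances:
  R1: Z = R = 1310 Ω
  L: Z = jωL = j·1.615e+04·0.00189 = 0 + j30.52 Ω
  C: Z = 1/(jωC) = -j/(ω·C) = 0 - j6193 Ω
Step 3 — Parallel branch: L || C = 1/(1/L + 1/C) = 0 + j30.67 Ω.
Step 4 — Series with R1: Z_total = R1 + (L || C) = 1310 + j30.67 Ω = 1310∠1.3° Ω.
Step 5 — Power factor: PF = cos(φ) = Re(Z)/|Z| = 1310/1310.4 = 0.9997.
Step 6 — Type: Im(Z) = 30.67 ⇒ lagging (phase φ = 1.3°).

PF = 0.9997 (lagging, φ = 1.3°)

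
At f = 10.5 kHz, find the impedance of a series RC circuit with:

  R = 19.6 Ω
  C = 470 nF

Step 1 — Angular frequency: ω = 2π·f = 2π·1.05e+04 = 6.597e+04 rad/s.
Step 2 — Component impedances:
  R: Z = R = 19.6 Ω
  C: Z = 1/(jωC) = -j/(ω·C) = 0 - j32.25 Ω
Step 3 — Series combination: Z_total = R + C = 19.6 - j32.25 Ω = 37.74∠-58.7° Ω.

Z = 19.6 - j32.25 Ω = 37.74∠-58.7° Ω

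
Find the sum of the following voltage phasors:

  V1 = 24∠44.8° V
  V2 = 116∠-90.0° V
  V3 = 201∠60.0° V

Step 1 — Convert each phasor to rectangular form:
  V1 = 24·(cos(44.8°) + j·sin(44.8°)) = 17.03 + j16.91 V
  V2 = 116·(cos(-90.0°) + j·sin(-90.0°)) = 0 - j116 V
  V3 = 201·(cos(60.0°) + j·sin(60.0°)) = 100.5 + j174.1 V
Step 2 — Sum components: V_total = 117.5 + j74.98 V.
Step 3 — Convert to polar: |V_total| = 139.4 V, ∠V_total = 32.5°.

V_total = 139.4∠32.5° V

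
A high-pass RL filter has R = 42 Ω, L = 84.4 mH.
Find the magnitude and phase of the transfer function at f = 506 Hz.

Step 1 — Angular frequency: ω = 2π·506 = 3179 rad/s.
Step 2 — Transfer function: H(jω) = jωL/(R + jωL).
Step 3 — Numerator jωL = j·268.3; denominator R + jωL = 42 + j268.3.
Step 4 — H = 0.9761 + j0.1528.
Step 5 — Magnitude: |H| = 0.988 (-0.1 dB); phase: φ = 8.9°.

|H| = 0.988 (-0.1 dB), φ = 8.9°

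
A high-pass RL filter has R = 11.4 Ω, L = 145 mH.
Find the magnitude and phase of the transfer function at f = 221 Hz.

Step 1 — Angular frequency: ω = 2π·221 = 1389 rad/s.
Step 2 — Transfer function: H(jω) = jωL/(R + jωL).
Step 3 — Numerator jωL = j·201.3; denominator R + jωL = 11.4 + j201.3.
Step 4 — H = 0.9968 + j0.05644.
Step 5 — Magnitude: |H| = 0.9984 (-0.0 dB); phase: φ = 3.2°.

|H| = 0.9984 (-0.0 dB), φ = 3.2°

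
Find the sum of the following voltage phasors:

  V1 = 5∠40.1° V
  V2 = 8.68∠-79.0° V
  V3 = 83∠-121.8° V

Step 1 — Convert each phasor to rectangular form:
  V1 = 5·(cos(40.1°) + j·sin(40.1°)) = 3.825 + j3.221 V
  V2 = 8.68·(cos(-79.0°) + j·sin(-79.0°)) = 1.656 - j8.521 V
  V3 = 83·(cos(-121.8°) + j·sin(-121.8°)) = -43.74 - j70.54 V
Step 2 — Sum components: V_total = -38.26 - j75.84 V.
Step 3 — Convert to polar: |V_total| = 84.94 V, ∠V_total = -116.8°.

V_total = 84.94∠-116.8° V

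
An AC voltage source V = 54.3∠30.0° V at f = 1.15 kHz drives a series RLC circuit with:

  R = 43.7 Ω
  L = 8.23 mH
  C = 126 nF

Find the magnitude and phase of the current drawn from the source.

Step 1 — Angular frequency: ω = 2π·f = 2π·1150 = 7226 rad/s.
Step 2 — Component impedances:
  R: Z = R = 43.7 Ω
  L: Z = jωL = j·7226·0.00823 = 0 + j59.47 Ω
  C: Z = 1/(jωC) = -j/(ω·C) = 0 - j1098 Ω
Step 3 — Series combination: Z_total = R + L + C = 43.7 - j1039 Ω = 1040∠-87.6° Ω.
Step 4 — Source phasor: V = 54.3∠30.0° V = 47.03 + j27.15 V.
Step 5 — Ohm's law: I = V / Z_total = (47.03 + j27.15) / (43.7 - j1039) = -0.02419 + j0.04628 A.
Step 6 — Convert to polar: |I| = 0.05222 A, ∠I = 117.6°.

I = 0.05222∠117.6° A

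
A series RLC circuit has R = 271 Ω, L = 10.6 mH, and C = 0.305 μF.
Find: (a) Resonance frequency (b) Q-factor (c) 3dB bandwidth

Step 1 — Resonance: ω₀ = 1/√(LC) = 1/√(0.0106·3.05e-07) = 1.759e+04 rad/s.
Step 2 — f₀ = ω₀/(2π) = 2799 Hz.
Step 3 — Series Q: Q = ω₀L/R = 1.759e+04·0.0106/271 = 0.6879.
Step 4 — Bandwidth: Δω = ω₀/Q = 2.557e+04 rad/s; BW = Δω/(2π) = 4069 Hz.

(a) f₀ = 2799 Hz  (b) Q = 0.6879  (c) BW = 4069 Hz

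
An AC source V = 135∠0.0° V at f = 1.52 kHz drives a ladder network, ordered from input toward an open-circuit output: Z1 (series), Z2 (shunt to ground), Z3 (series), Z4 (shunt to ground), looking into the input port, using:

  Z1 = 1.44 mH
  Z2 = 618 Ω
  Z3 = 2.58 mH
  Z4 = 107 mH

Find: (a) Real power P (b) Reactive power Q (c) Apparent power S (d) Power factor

Step 1 — Angular frequency: ω = 2π·f = 2π·1520 = 9550 rad/s.
Step 2 — Component impedances:
  Z1: Z = jωL = j·9550·0.00144 = 0 + j13.75 Ω
  Z2: Z = R = 618 Ω
  Z3: Z = jωL = j·9550·0.00258 = 0 + j24.64 Ω
  Z4: Z = jωL = j·9550·0.107 = 0 + j1022 Ω
Step 3 — Ladder network (open output): work backward from the far end, alternating series and parallel combinations. Z_in = 458.2 + j284.3 Ω = 539.3∠31.8° Ω.
Step 4 — Source phasor: V = 135∠0.0° V = 135 V.
Step 5 — Current: I = V / Z = 0.2127 - j0.132 A = 0.2503∠-31.8° A.
Step 6 — Complex power: S = V·I* = 28.72 + j17.82 VA.
Step 7 — Real power: P = Re(S) = 28.72 W.
Step 8 — Reactive power: Q = Im(S) = 17.82 VAR.
Step 9 — Apparent power: |S| = 33.8 VA.
Step 10 — Power factor: PF = P/|S| = 0.8497 (lagging).

(a) P = 28.72 W  (b) Q = 17.82 VAR  (c) S = 33.8 VA  (d) PF = 0.8497 (lagging)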